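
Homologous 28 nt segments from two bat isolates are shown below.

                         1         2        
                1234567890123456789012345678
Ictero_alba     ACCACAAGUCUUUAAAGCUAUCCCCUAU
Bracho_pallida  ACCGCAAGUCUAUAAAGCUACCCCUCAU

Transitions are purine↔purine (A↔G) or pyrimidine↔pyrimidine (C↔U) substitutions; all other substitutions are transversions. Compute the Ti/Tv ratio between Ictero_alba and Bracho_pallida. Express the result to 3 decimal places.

The sequences differ at positions 4 (A/G, transition), 12 (U/A, transversion), 21 (U/C, transition), 25 (C/U, transition), 26 (U/C, transition).
Of the 5 differences, 4 transitions and 1 transversion, so Ti/Tv = 4/1 = 4.000.

4.000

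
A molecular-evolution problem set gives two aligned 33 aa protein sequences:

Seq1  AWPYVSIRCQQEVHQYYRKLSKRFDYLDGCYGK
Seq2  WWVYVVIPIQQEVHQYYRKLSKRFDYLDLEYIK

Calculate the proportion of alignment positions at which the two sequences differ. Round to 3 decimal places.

Differing sites — 1:A/W; 3:P/V; 6:S/V; 8:R/P; 9:C/I; 29:G/L; 30:C/E; 32:G/I.
There are 8 differences over 33 sites, so p = 8/33 = 0.242.

0.242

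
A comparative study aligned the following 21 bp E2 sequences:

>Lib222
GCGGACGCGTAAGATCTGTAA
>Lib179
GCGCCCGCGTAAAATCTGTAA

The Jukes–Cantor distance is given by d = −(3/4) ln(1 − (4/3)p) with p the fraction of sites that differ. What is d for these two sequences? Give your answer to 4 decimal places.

The sequences differ at positions 4 (G/C), 5 (A/C), 13 (G/A).
p = 3/21 = 0.142857.
d = −0.75 · ln(1 − (4/3)·0.142857) = −0.75 · ln(0.809524) = −0.75 · (-0.211309) = 0.1585.

0.1585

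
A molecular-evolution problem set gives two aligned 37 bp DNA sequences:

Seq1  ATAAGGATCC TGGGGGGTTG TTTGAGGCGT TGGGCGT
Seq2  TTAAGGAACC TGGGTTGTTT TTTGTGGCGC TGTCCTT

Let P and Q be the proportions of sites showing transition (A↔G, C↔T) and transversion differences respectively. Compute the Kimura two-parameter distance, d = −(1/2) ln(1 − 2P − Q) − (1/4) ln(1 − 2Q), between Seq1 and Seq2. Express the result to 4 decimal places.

The sequences differ at positions 1 (A/T, transversion), 8 (T/A, transversion), 15 (G/T, transversion), 16 (G/T, transversion), 20 (G/T, transversion), 25 (A/T, transversion), 30 (T/C, transition), 33 (G/T, transversion), 34 (G/C, transversion), 36 (G/T, transversion).
Of the 10 differences, 1 transition and 9 transversions over 37 sites: P = 1/37 = 0.027027, Q = 9/37 = 0.243243.
d = −0.5·ln(0.702703) − 0.25·ln(0.513514) = −0.5·(-0.352821) − 0.25·(-0.666478) = 0.3430.

0.3430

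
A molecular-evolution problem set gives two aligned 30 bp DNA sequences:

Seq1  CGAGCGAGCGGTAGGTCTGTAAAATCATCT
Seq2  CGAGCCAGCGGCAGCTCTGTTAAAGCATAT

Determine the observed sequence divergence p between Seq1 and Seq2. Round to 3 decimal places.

0.200

Differing sites — 6:G/C; 12:T/C; 15:G/C; 21:A/T; 25:T/G; 29:C/A.
There are 6 differences over 30 sites, so p = 6/30 = 0.200.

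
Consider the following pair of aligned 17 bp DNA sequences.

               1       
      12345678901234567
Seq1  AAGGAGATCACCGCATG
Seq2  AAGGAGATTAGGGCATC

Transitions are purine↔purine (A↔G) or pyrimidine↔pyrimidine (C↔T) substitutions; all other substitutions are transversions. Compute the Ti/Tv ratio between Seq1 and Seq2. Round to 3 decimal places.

0.333

Differing sites — 9:C/T (Ti); 11:C/G (Tv); 12:C/G (Tv); 17:G/C (Tv).
Of the 4 differences, 1 transition and 3 transversions, so Ti/Tv = 1/3 = 0.333.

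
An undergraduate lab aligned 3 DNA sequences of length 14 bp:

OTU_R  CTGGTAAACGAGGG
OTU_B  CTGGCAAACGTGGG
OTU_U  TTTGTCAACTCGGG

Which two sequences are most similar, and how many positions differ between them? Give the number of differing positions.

Pairwise Hamming distances:
  OTU_R vs OTU_B: 2
  OTU_R vs OTU_U: 5
  OTU_B vs OTU_U: 6
The smallest is 2, between OTU_R and OTU_B.

2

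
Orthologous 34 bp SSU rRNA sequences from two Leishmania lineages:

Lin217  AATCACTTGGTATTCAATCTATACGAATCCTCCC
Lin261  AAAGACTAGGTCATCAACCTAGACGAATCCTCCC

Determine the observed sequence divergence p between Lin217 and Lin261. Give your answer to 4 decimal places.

Mismatches occur at site 3 (T/A), site 4 (C/G), site 8 (T/A), site 12 (A/C), site 13 (T/A), site 18 (T/C), site 22 (T/G).
There are 7 differences over 34 sites, so p = 7/34 = 0.2059.

0.2059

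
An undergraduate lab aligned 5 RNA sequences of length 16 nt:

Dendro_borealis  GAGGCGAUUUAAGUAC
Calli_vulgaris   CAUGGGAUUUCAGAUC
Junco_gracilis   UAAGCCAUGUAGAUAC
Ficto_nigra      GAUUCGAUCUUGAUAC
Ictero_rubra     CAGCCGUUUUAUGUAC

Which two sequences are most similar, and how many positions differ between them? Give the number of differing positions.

4

Pairwise Hamming distances:
  Dendro_borealis vs Calli_vulgaris: 6
  Dendro_borealis vs Junco_gracilis: 6
  Dendro_borealis vs Ficto_nigra: 6
  Dendro_borealis vs Ictero_rubra: 4
  Calli_vulgaris vs Junco_gracilis: 10
  Calli_vulgaris vs Ficto_nigra: 9
  Calli_vulgaris vs Ictero_rubra: 8
  Junco_gracilis vs Ficto_nigra: 6
  Junco_gracilis vs Ictero_rubra: 8
  Ficto_nigra vs Ictero_rubra: 8
The smallest is 4, between Dendro_borealis and Ictero_rubra.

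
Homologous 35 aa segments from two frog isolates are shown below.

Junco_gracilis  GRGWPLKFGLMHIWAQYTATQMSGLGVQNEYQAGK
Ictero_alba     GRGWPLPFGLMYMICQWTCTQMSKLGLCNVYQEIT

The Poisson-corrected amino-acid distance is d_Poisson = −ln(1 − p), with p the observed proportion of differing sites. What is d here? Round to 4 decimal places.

0.5108

Differing sites — 7:K/P; 12:H/Y; 13:I/M; 14:W/I; 15:A/C; 17:Y/W; 19:A/C; 24:G/K; 27:V/L; 28:Q/C; 30:E/V; 33:A/E; 34:G/I; 35:K/T.
p = 14/35 = 0.400000.
d = −ln(1 − 0.400000) = −ln(0.600000) = 0.5108.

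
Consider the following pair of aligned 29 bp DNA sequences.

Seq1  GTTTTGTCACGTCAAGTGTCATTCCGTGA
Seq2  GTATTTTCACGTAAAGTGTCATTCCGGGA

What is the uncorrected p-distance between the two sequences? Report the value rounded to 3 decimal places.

0.138

Differing sites — 3:T/A; 6:G/T; 13:C/A; 27:T/G.
There are 4 differences over 29 sites, so p = 4/29 = 0.138.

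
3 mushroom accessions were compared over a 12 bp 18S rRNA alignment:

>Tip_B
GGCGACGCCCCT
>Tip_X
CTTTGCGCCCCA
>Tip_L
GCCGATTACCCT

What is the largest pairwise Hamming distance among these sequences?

Pairwise Hamming distances:
  Tip_B vs Tip_X: 6
  Tip_B vs Tip_L: 4
  Tip_X vs Tip_L: 9
The largest is 9, between Tip_X and Tip_L.

9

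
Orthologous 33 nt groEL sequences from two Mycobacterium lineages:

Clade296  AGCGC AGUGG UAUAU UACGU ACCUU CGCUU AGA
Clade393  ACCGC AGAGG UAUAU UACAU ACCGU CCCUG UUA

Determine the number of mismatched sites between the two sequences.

8

The sequences differ at positions 2 (G/C), 8 (U/A), 19 (G/A), 24 (U/G), 27 (G/C), 30 (U/G), 31 (A/U), 32 (G/U).
That gives 8 mismatches out of 33 aligned sites, so the Hamming distance is 8.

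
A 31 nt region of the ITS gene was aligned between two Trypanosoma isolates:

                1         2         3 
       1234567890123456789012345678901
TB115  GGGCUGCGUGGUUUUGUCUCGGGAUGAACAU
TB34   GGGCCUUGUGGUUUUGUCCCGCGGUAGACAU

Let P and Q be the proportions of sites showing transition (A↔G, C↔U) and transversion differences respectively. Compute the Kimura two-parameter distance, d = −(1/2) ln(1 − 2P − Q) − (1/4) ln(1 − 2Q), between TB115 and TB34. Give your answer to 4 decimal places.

0.3349

Differing sites — 5:U/C (Ti); 6:G/U (Tv); 7:C/U (Ti); 19:U/C (Ti); 22:G/C (Tv); 24:A/G (Ti); 26:G/A (Ti); 27:A/G (Ti).
Of the 8 differences, 6 transitions and 2 transversions over 31 sites: P = 6/31 = 0.193548, Q = 2/31 = 0.064516.
d = −0.5·ln(0.548388) − 0.25·ln(0.870968) = −0.5·(-0.600772) − 0.25·(-0.138150) = 0.3349.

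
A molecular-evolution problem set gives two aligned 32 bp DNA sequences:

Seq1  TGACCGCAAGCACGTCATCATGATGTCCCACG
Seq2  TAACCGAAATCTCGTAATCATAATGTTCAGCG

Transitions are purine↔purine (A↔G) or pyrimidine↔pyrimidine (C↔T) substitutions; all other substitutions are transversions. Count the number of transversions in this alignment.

5

The sequences differ at positions 2 (G/A, transition), 7 (C/A, transversion), 10 (G/T, transversion), 12 (A/T, transversion), 16 (C/A, transversion), 22 (G/A, transition), 27 (C/T, transition), 29 (C/A, transversion), 30 (A/G, transition).
Of the 9 differences, 4 transitions and 5 transversions, so the answer is 5.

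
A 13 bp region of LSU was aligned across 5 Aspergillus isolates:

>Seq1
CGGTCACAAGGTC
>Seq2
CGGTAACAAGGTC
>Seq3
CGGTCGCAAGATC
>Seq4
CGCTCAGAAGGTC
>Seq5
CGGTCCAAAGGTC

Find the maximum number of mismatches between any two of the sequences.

4

Pairwise Hamming distances:
  Seq1 vs Seq2: 1
  Seq1 vs Seq3: 2
  Seq1 vs Seq4: 2
  Seq1 vs Seq5: 2
  Seq2 vs Seq3: 3
  Seq2 vs Seq4: 3
  Seq2 vs Seq5: 3
  Seq3 vs Seq4: 4
  Seq3 vs Seq5: 3
  Seq4 vs Seq5: 3
The largest is 4, between Seq3 and Seq4.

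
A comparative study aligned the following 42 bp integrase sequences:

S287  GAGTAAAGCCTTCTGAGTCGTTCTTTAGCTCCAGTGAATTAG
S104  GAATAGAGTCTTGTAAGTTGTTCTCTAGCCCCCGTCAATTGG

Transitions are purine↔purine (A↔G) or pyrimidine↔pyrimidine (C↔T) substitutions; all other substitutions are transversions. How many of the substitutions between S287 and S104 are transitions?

The sequences differ at positions 3 (G/A, transition), 6 (A/G, transition), 9 (C/T, transition), 13 (C/G, transversion), 15 (G/A, transition), 19 (C/T, transition), 25 (T/C, transition), 30 (T/C, transition), 33 (A/C, transversion), 36 (G/C, transversion), 41 (A/G, transition).
Of the 11 differences, 8 transitions and 3 transversions, so the answer is 8.

8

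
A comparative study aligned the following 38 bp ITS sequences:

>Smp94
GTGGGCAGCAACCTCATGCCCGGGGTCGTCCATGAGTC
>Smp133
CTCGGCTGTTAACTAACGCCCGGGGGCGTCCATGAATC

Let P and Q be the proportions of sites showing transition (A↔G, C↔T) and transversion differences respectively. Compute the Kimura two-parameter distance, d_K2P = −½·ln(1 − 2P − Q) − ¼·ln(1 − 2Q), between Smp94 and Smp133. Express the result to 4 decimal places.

Differing sites — 1:G/C (Tv); 3:G/C (Tv); 7:A/T (Tv); 9:C/T (Ti); 10:A/T (Tv); 12:C/A (Tv); 15:C/A (Tv); 17:T/C (Ti); 26:T/G (Tv); 36:G/A (Ti).
Of the 10 differences, 3 transitions and 7 transversions over 38 sites: P = 3/38 = 0.078947, Q = 7/38 = 0.184211.
d = −0.5·ln(0.657895) − 0.25·ln(0.631578) = −0.5·(-0.418710) − 0.25·(-0.459534) = 0.3242.

0.3242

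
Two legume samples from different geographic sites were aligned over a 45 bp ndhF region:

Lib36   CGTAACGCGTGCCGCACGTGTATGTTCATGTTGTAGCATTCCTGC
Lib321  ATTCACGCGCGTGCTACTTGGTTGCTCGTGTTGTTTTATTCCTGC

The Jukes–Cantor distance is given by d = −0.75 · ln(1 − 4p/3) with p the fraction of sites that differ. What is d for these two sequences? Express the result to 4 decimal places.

Differing sites — 1:C/A; 2:G/T; 4:A/C; 10:T/C; 12:C/T; 13:C/G; 14:G/C; 15:C/T; 18:G/T; 21:T/G; 22:A/T; 25:T/C; 28:A/G; 35:A/T; 36:G/T; 37:C/T.
p = 16/45 = 0.355556.
d = −0.75 · ln(1 − (4/3)·0.355556) = −0.75 · ln(0.525925) = −0.75 · (-0.642597) = 0.4819.

0.4819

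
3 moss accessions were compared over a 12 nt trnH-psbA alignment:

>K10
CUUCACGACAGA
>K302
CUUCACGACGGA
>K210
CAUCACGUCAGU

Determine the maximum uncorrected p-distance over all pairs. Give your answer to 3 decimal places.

0.333

Pairwise Hamming distances:
  K10 vs K302: 1
  K10 vs K210: 3
  K302 vs K210: 4
The largest is 4 mismatches, between K302 and K210; p = 4/12 = 0.333.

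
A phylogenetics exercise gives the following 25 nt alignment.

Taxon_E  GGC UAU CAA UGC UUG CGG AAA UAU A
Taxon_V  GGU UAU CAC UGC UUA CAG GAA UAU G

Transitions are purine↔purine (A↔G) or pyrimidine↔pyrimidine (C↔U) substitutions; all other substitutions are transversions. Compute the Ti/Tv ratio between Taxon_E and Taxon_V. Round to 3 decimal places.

5.000

Differing sites — 3:C/U (Ti); 9:A/C (Tv); 15:G/A (Ti); 17:G/A (Ti); 19:A/G (Ti); 25:A/G (Ti).
Of the 6 differences, 5 transitions and 1 transversion, so Ti/Tv = 5/1 = 5.000.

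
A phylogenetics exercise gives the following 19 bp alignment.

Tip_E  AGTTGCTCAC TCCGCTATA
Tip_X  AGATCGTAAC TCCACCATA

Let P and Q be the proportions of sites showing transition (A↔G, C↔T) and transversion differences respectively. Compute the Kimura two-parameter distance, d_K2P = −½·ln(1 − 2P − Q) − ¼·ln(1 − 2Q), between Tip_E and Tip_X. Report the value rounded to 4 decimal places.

Differing sites — 3:T/A (Tv); 5:G/C (Tv); 6:C/G (Tv); 8:C/A (Tv); 14:G/A (Ti); 16:T/C (Ti).
Of the 6 differences, 2 transitions and 4 transversions over 19 sites: P = 2/19 = 0.105263, Q = 4/19 = 0.210526.
d = −0.5·ln(0.578948) − 0.25·ln(0.578948) = −0.5·(-0.546543) − 0.25·(-0.546543) = 0.4099.

0.4099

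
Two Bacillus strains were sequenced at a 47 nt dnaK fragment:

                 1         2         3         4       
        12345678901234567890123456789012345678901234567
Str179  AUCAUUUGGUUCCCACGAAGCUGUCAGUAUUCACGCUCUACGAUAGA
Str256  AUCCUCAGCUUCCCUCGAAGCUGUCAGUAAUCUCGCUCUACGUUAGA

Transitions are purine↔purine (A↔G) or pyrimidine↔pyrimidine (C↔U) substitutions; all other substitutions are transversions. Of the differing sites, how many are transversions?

Differing sites — 4:A/C (Tv); 6:U/C (Ti); 7:U/A (Tv); 9:G/C (Tv); 15:A/U (Tv); 30:U/A (Tv); 33:A/U (Tv); 43:A/U (Tv).
Of the 8 differences, 1 transition and 7 transversions, so the answer is 7.

7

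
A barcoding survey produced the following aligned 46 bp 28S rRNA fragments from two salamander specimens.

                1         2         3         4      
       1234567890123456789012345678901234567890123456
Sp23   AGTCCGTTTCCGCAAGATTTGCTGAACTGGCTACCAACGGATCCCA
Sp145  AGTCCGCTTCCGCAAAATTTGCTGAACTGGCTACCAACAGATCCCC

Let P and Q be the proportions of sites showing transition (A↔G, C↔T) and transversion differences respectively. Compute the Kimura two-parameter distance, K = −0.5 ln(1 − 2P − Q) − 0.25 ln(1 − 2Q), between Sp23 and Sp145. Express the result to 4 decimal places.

0.0937

The sequences differ at positions 7 (T/C, transition), 16 (G/A, transition), 39 (G/A, transition), 46 (A/C, transversion).
Of the 4 differences, 3 transitions and 1 transversion over 46 sites: P = 3/46 = 0.065217, Q = 1/46 = 0.021739.
d = −0.5·ln(0.847827) − 0.25·ln(0.956522) = −0.5·(-0.165079) − 0.25·(-0.044451) = 0.0937.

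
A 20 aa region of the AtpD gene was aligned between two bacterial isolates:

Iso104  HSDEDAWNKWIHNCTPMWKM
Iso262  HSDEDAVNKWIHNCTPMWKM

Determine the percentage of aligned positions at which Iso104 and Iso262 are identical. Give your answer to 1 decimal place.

Differing sites — 7:W/V.
19 of the 20 sites match, so the percent identity is 19/20 × 100 = 95.0%.

95.0%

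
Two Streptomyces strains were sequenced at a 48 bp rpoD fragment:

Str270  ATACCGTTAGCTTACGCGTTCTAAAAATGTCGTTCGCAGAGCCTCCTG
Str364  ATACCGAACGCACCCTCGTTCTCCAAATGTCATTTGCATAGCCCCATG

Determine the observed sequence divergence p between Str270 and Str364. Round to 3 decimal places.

0.292

Mismatches occur at site 7 (T→A), site 8 (T→A), site 9 (A→C), site 12 (T→A), site 13 (T→C), site 14 (A→C), site 16 (G→T), site 23 (A→C), site 24 (A→C), site 32 (G→A), site 35 (C→T), site 39 (G→T), site 44 (T→C), site 46 (C→A).
There are 14 differences over 48 sites, so p = 14/48 = 0.292.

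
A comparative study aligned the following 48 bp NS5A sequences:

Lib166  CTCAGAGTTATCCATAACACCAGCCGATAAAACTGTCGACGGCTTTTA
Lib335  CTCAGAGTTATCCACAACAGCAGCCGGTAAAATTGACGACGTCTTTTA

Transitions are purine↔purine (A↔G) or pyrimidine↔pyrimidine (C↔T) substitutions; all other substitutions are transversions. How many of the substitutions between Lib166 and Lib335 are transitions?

The sequences differ at positions 15 (T/C, transition), 20 (C/G, transversion), 27 (A/G, transition), 33 (C/T, transition), 36 (T/A, transversion), 42 (G/T, transversion).
Of the 6 differences, 3 transitions and 3 transversions, so the answer is 3.

3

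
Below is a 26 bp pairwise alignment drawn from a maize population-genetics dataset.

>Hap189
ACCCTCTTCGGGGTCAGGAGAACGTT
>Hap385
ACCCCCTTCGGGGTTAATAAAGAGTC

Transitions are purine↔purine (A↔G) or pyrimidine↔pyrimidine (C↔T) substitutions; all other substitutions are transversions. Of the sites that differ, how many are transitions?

6

The sequences differ at positions 5 (T/C, transition), 15 (C/T, transition), 17 (G/A, transition), 18 (G/T, transversion), 20 (G/A, transition), 22 (A/G, transition), 23 (C/A, transversion), 26 (T/C, transition).
Of the 8 differences, 6 transitions and 2 transversions, so the answer is 6.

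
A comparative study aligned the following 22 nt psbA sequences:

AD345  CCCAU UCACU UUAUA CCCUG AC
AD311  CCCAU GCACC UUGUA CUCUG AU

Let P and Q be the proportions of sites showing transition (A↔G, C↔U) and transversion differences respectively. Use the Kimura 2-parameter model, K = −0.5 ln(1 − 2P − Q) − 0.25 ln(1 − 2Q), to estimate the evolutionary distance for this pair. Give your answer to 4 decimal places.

The sequences differ at positions 6 (U/G, transversion), 10 (U/C, transition), 13 (A/G, transition), 17 (C/U, transition), 22 (C/U, transition).
Of the 5 differences, 4 transitions and 1 transversion over 22 sites: P = 4/22 = 0.181818, Q = 1/22 = 0.045455.
d = −0.5·ln(0.590909) − 0.25·ln(0.909090) = −0.5·(-0.526093) − 0.25·(-0.095311) = 0.2869.

0.2869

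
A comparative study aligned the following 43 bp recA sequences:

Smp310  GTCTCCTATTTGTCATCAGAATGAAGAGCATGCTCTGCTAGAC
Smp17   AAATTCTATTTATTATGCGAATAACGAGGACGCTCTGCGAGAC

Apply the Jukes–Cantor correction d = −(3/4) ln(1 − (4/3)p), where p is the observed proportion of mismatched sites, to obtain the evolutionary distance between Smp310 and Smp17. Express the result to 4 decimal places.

0.3870

Mismatches occur at site 1 (G↔A), site 2 (T↔A), site 3 (C↔A), site 5 (C↔T), site 12 (G↔A), site 14 (C↔T), site 17 (C↔G), site 18 (A↔C), site 23 (G↔A), site 25 (A↔C), site 29 (C↔G), site 31 (T↔C), site 39 (T↔G).
p = 13/43 = 0.302326.
d = −0.75 · ln(1 − (4/3)·0.302326) = −0.75 · ln(0.596899) = −0.75 · (-0.516007) = 0.3870.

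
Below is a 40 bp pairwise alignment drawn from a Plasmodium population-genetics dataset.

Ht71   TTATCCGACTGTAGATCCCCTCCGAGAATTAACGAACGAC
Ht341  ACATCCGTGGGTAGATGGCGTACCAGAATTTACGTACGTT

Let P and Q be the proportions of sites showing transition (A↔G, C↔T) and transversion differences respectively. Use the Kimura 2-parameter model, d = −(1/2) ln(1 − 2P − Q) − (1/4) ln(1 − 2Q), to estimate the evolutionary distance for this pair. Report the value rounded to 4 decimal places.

0.4845

Mismatches occur at site 1 (T→A, transversion), site 2 (T→C, transition), site 8 (A→T, transversion), site 9 (C→G, transversion), site 10 (T→G, transversion), site 17 (C→G, transversion), site 18 (C→G, transversion), site 20 (C→G, transversion), site 22 (C→A, transversion), site 24 (G→C, transversion), site 31 (A→T, transversion), site 35 (A→T, transversion), site 39 (A→T, transversion), site 40 (C→T, transition).
Of the 14 differences, 2 transitions and 12 transversions over 40 sites: P = 2/40 = 0.050000, Q = 12/40 = 0.300000.
d = −0.5·ln(0.600000) − 0.25·ln(0.400000) = −0.5·(-0.510826) − 0.25·(-0.916291) = 0.4845.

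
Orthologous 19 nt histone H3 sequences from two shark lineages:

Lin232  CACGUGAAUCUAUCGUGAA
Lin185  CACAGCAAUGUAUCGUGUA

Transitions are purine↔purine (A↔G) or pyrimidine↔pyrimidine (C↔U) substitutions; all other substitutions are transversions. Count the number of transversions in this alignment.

4

Mismatches occur at site 4 (G→A, transition), site 5 (U→G, transversion), site 6 (G→C, transversion), site 10 (C→G, transversion), site 18 (A→U, transversion).
Of the 5 differences, 1 transition and 4 transversions, so the answer is 4.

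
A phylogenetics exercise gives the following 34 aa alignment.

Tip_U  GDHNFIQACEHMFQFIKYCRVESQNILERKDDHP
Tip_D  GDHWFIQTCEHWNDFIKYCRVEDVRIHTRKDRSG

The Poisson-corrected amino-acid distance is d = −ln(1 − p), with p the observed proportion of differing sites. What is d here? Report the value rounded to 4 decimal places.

0.4818

Mismatches occur at site 4 (N↔W), site 8 (A↔T), site 12 (M↔W), site 13 (F↔N), site 14 (Q↔D), site 23 (S↔D), site 24 (Q↔V), site 25 (N↔R), site 27 (L↔H), site 28 (E↔T), site 32 (D↔R), site 33 (H↔S), site 34 (P↔G).
p = 13/34 = 0.382353.
d = −ln(1 − 0.382353) = −ln(0.617647) = 0.4818.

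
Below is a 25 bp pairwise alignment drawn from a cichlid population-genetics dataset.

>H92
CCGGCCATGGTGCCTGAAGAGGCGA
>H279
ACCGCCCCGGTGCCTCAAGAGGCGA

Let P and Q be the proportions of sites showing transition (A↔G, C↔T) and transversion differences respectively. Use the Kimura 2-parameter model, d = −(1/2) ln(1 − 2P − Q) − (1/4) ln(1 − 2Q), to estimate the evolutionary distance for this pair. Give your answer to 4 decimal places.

Mismatches occur at site 1 (C↔A, transversion), site 3 (G↔C, transversion), site 7 (A↔C, transversion), site 8 (T↔C, transition), site 16 (G↔C, transversion).
Of the 5 differences, 1 transition and 4 transversions over 25 sites: P = 1/25 = 0.040000, Q = 4/25 = 0.160000.
d = −0.5·ln(0.760000) − 0.25·ln(0.680000) = −0.5·(-0.274437) − 0.25·(-0.385662) = 0.2336.

0.2336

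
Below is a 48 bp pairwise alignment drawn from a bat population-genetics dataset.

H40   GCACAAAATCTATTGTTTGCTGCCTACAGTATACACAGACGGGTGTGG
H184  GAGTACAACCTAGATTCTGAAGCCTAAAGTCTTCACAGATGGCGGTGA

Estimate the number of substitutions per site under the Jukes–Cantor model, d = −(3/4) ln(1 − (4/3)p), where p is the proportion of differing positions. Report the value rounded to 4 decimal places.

Mismatches occur at site 2 (C/A), site 3 (A/G), site 4 (C/T), site 6 (A/C), site 9 (T/C), site 13 (T/G), site 14 (T/A), site 15 (G/T), site 17 (T/C), site 20 (C/A), site 21 (T/A), site 27 (C/A), site 31 (A/C), site 33 (A/T), site 40 (C/T), site 43 (G/C), site 44 (T/G), site 48 (G/A).
p = 18/48 = 0.375000.
d = −0.75 · ln(1 − (4/3)·0.375000) = −0.75 · ln(0.500000) = −0.75 · (-0.693147) = 0.5199.

0.5199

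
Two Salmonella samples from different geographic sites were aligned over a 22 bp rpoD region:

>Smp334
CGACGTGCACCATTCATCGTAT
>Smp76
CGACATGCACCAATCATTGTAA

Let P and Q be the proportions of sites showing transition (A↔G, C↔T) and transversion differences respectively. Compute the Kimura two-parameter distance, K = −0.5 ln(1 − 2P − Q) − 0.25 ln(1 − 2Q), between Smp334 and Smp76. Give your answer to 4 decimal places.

0.2094

The sequences differ at positions 5 (G/A, transition), 13 (T/A, transversion), 18 (C/T, transition), 22 (T/A, transversion).
Of the 4 differences, 2 transitions and 2 transversions over 22 sites: P = 2/22 = 0.090909, Q = 2/22 = 0.090909.
d = −0.5·ln(0.727273) − 0.25·ln(0.818182) = −0.5·(-0.318453) − 0.25·(-0.200670) = 0.2094.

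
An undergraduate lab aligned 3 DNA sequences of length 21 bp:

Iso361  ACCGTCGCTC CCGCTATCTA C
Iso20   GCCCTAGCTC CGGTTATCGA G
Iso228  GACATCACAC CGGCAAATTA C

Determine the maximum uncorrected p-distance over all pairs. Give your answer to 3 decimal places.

0.524

Pairwise Hamming distances:
  Iso361 vs Iso20: 7
  Iso361 vs Iso228: 9
  Iso20 vs Iso228: 11
The largest is 11 mismatches, between Iso20 and Iso228; p = 11/21 = 0.524.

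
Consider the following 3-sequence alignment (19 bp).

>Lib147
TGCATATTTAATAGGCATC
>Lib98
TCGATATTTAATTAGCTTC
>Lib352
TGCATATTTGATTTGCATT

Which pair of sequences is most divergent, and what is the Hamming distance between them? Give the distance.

6

Pairwise Hamming distances:
  Lib147 vs Lib98: 5
  Lib147 vs Lib352: 4
  Lib98 vs Lib352: 6
The largest is 6, between Lib98 and Lib352.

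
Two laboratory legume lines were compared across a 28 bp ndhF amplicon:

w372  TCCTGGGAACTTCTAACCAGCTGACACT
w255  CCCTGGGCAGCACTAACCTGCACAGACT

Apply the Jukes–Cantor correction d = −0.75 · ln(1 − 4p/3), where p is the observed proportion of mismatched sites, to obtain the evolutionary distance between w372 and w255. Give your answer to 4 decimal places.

The sequences differ at positions 1 (T/C), 8 (A/C), 10 (C/G), 11 (T/C), 12 (T/A), 19 (A/T), 22 (T/A), 23 (G/C), 25 (C/G).
p = 9/28 = 0.321429.
d = −0.75 · ln(1 − (4/3)·0.321429) = −0.75 · ln(0.571428) = −0.75 · (-0.559617) = 0.4197.

0.4197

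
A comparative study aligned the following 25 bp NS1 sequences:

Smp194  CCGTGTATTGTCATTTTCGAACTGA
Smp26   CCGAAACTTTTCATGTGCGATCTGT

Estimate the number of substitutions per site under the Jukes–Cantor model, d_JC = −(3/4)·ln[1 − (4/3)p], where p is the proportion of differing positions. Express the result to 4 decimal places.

Differing sites — 4:T/A; 5:G/A; 6:T/A; 7:A/C; 10:G/T; 15:T/G; 17:T/G; 21:A/T; 25:A/T.
p = 9/25 = 0.360000.
d = −0.75 · ln(1 − (4/3)·0.360000) = −0.75 · ln(0.520000) = −0.75 · (-0.653926) = 0.4904.

0.4904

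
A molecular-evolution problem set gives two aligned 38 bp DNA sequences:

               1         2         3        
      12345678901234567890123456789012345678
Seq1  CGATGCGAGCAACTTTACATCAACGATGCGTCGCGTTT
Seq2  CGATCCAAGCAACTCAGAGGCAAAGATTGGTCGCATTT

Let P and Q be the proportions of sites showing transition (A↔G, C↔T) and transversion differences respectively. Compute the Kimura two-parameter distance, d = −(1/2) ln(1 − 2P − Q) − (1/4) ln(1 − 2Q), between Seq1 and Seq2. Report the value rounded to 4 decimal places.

The sequences differ at positions 5 (G/C, transversion), 7 (G/A, transition), 15 (T/C, transition), 16 (T/A, transversion), 17 (A/G, transition), 18 (C/A, transversion), 19 (A/G, transition), 20 (T/G, transversion), 24 (C/A, transversion), 28 (G/T, transversion), 29 (C/G, transversion), 35 (G/A, transition).
Of the 12 differences, 5 transitions and 7 transversions over 38 sites: P = 5/38 = 0.131579, Q = 7/38 = 0.184211.
d = −0.5·ln(0.552631) − 0.25·ln(0.631578) = −0.5·(-0.593065) − 0.25·(-0.459534) = 0.4114.

0.4114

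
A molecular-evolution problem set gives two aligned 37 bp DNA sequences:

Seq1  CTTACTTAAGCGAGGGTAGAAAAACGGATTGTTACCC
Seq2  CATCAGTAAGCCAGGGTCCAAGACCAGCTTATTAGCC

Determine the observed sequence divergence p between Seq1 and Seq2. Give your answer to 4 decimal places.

0.3514

Differing sites — 2:T/A; 4:A/C; 5:C/A; 6:T/G; 12:G/C; 18:A/C; 19:G/C; 22:A/G; 24:A/C; 26:G/A; 28:A/C; 31:G/A; 35:C/G.
There are 13 differences over 37 sites, so p = 13/37 = 0.3514.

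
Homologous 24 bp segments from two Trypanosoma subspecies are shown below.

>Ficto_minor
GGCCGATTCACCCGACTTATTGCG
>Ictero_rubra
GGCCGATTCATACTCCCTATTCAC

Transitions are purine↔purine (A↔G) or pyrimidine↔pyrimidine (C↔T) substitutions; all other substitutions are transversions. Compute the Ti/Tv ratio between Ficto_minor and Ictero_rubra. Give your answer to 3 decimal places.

The sequences differ at positions 11 (C/T, transition), 12 (C/A, transversion), 14 (G/T, transversion), 15 (A/C, transversion), 17 (T/C, transition), 22 (G/C, transversion), 23 (C/A, transversion), 24 (G/C, transversion).
Of the 8 differences, 2 transitions and 6 transversions, so Ti/Tv = 2/6 = 0.333.

0.333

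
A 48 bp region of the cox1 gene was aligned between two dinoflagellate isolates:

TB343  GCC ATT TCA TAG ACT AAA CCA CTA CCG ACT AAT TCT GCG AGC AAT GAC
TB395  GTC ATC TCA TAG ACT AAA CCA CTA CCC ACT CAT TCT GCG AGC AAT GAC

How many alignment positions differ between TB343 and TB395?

4

Differing sites — 2:C/T; 6:T/C; 27:G/C; 31:A/C.
That gives 4 mismatches out of 48 aligned sites, so the Hamming distance is 4.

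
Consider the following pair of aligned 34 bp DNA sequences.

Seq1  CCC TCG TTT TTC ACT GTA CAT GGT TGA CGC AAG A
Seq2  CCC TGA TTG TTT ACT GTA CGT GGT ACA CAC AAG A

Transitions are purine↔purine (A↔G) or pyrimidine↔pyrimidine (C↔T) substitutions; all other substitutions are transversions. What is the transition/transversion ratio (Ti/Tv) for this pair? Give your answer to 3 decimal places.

Mismatches occur at site 5 (C/G, transversion), site 6 (G/A, transition), site 9 (T/G, transversion), site 12 (C/T, transition), site 20 (A/G, transition), site 25 (T/A, transversion), site 26 (G/C, transversion), site 29 (G/A, transition).
Of the 8 differences, 4 transitions and 4 transversions, so Ti/Tv = 4/4 = 1.000.

1.000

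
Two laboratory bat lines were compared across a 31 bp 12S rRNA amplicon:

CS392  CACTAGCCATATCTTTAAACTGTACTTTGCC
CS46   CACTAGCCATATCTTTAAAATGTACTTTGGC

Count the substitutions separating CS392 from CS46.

Differing sites — 20:C/A; 30:C/G.
That gives 2 mismatches out of 31 aligned sites, so the Hamming distance is 2.

2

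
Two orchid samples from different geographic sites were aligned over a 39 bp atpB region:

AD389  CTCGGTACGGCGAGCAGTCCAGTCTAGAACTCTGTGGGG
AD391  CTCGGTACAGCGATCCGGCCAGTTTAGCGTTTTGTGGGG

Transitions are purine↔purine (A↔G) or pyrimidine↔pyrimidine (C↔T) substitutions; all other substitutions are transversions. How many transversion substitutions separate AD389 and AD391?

Differing sites — 9:G/A (Ti); 14:G/T (Tv); 16:A/C (Tv); 18:T/G (Tv); 24:C/T (Ti); 28:A/C (Tv); 29:A/G (Ti); 30:C/T (Ti); 32:C/T (Ti).
Of the 9 differences, 5 transitions and 4 transversions, so the answer is 4.

4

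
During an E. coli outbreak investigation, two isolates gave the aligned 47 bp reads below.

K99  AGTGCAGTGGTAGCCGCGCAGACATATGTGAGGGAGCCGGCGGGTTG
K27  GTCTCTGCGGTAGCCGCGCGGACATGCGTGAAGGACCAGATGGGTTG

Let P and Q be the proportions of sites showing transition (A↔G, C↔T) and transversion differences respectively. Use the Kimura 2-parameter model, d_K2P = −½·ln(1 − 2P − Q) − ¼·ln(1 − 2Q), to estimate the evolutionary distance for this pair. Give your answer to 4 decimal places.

The sequences differ at positions 1 (A/G, transition), 2 (G/T, transversion), 3 (T/C, transition), 4 (G/T, transversion), 6 (A/T, transversion), 8 (T/C, transition), 20 (A/G, transition), 26 (A/G, transition), 27 (T/C, transition), 32 (G/A, transition), 36 (G/C, transversion), 38 (C/A, transversion), 40 (G/A, transition), 41 (C/T, transition).
Of the 14 differences, 9 transitions and 5 transversions over 47 sites: P = 9/47 = 0.191489, Q = 5/47 = 0.106383.
d = −0.5·ln(0.510639) − 0.25·ln(0.787234) = −0.5·(-0.672092) − 0.25·(-0.239230) = 0.3959.

0.3959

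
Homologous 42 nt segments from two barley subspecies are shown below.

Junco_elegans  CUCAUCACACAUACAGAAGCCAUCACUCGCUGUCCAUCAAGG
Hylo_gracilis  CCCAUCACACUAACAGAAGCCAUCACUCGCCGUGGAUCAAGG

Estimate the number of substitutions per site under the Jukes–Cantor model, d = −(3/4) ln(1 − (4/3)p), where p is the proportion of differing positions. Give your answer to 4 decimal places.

Differing sites — 2:U/C; 11:A/U; 12:U/A; 31:U/C; 34:C/G; 35:C/G.
p = 6/42 = 0.142857.
d = −0.75 · ln(1 − (4/3)·0.142857) = −0.75 · ln(0.809524) = −0.75 · (-0.211309) = 0.1585.

0.1585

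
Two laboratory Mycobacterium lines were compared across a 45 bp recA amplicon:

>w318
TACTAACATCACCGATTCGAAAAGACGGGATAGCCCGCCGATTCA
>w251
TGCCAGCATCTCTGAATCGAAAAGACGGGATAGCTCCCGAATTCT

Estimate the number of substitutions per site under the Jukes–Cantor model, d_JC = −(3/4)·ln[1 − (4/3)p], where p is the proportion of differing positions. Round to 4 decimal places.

0.2958

Mismatches occur at site 2 (A/G), site 4 (T/C), site 6 (A/G), site 11 (A/T), site 13 (C/T), site 16 (T/A), site 35 (C/T), site 37 (G/C), site 39 (C/G), site 40 (G/A), site 45 (A/T).
p = 11/45 = 0.244444.
d = −0.75 · ln(1 − (4/3)·0.244444) = −0.75 · ln(0.674075) = −0.75 · (-0.394414) = 0.2958.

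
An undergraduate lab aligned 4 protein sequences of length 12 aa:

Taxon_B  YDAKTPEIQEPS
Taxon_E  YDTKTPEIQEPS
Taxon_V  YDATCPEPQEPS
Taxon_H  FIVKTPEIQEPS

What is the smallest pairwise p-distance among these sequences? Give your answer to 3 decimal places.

0.083

Pairwise Hamming distances:
  Taxon_B vs Taxon_E: 1
  Taxon_B vs Taxon_V: 3
  Taxon_B vs Taxon_H: 3
  Taxon_E vs Taxon_V: 4
  Taxon_E vs Taxon_H: 3
  Taxon_V vs Taxon_H: 6
The smallest is 1 mismatch, between Taxon_B and Taxon_E; p = 1/12 = 0.083.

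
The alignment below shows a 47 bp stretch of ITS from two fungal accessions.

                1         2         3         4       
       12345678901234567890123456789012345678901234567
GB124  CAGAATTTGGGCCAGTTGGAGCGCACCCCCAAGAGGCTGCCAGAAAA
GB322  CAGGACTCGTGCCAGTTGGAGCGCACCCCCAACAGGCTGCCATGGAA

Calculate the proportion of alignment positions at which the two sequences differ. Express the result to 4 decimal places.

The sequences differ at positions 4 (A/G), 6 (T/C), 8 (T/C), 10 (G/T), 33 (G/C), 43 (G/T), 44 (A/G), 45 (A/G).
There are 8 differences over 47 sites, so p = 8/47 = 0.1702.

0.1702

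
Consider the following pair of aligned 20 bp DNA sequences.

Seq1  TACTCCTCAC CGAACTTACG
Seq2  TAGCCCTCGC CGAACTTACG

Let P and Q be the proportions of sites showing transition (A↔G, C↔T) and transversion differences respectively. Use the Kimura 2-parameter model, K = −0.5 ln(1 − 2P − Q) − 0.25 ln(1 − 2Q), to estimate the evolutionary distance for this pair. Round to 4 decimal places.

0.1702

Mismatches occur at site 3 (C↔G, transversion), site 4 (T↔C, transition), site 9 (A↔G, transition).
Of the 3 differences, 2 transitions and 1 transversion over 20 sites: P = 2/20 = 0.100000, Q = 1/20 = 0.050000.
d = −0.5·ln(0.750000) − 0.25·ln(0.900000) = −0.5·(-0.287682) − 0.25·(-0.105361) = 0.1702.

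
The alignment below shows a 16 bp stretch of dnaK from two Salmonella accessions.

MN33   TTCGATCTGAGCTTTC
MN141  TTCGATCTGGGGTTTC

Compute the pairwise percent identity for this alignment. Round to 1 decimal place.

Mismatches occur at site 10 (A→G), site 12 (C→G).
14 of the 16 sites match, so the percent identity is 14/16 × 100 = 87.5%.

87.5%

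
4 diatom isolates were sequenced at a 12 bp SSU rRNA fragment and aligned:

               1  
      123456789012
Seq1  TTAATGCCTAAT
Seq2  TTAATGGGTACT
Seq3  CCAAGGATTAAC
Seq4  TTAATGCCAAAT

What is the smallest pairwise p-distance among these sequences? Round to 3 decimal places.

Pairwise Hamming distances:
  Seq1 vs Seq2: 3
  Seq1 vs Seq3: 6
  Seq1 vs Seq4: 1
  Seq2 vs Seq3: 7
  Seq2 vs Seq4: 4
  Seq3 vs Seq4: 7
The smallest is 1 mismatch, between Seq1 and Seq4; p = 1/12 = 0.083.

0.083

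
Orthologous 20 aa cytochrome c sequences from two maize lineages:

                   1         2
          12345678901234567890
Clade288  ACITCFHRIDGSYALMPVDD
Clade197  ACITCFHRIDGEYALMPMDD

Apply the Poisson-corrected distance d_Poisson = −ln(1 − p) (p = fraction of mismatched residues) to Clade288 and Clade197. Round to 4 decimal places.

Mismatches occur at site 12 (S→E), site 18 (V→M).
p = 2/20 = 0.100000.
d = −ln(1 − 0.100000) = −ln(0.900000) = 0.1054.

0.1054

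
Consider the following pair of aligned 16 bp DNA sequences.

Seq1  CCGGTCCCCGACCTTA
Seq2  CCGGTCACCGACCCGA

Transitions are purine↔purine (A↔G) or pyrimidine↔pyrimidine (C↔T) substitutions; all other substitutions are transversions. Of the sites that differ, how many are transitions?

The sequences differ at positions 7 (C/A, transversion), 14 (T/C, transition), 15 (T/G, transversion).
Of the 3 differences, 1 transition and 2 transversions, so the answer is 1.

1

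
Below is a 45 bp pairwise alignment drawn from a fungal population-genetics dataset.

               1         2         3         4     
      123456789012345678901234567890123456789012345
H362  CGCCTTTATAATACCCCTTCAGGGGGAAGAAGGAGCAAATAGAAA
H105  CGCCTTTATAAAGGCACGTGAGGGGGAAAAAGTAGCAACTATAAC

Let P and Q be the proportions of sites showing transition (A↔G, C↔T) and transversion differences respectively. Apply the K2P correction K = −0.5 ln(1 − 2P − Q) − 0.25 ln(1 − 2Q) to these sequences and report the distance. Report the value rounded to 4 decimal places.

0.2982

Differing sites — 12:T/A (Tv); 13:A/G (Ti); 14:C/G (Tv); 16:C/A (Tv); 18:T/G (Tv); 20:C/G (Tv); 29:G/A (Ti); 33:G/T (Tv); 39:A/C (Tv); 42:G/T (Tv); 45:A/C (Tv).
Of the 11 differences, 2 transitions and 9 transversions over 45 sites: P = 2/45 = 0.044444, Q = 9/45 = 0.200000.
d = −0.5·ln(0.711112) − 0.25·ln(0.600000) = −0.5·(-0.340925) − 0.25·(-0.510826) = 0.2982.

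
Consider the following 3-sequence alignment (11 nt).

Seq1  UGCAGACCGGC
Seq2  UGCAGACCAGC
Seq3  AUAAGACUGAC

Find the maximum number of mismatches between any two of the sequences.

Pairwise Hamming distances:
  Seq1 vs Seq2: 1
  Seq1 vs Seq3: 5
  Seq2 vs Seq3: 6
The largest is 6, between Seq2 and Seq3.

6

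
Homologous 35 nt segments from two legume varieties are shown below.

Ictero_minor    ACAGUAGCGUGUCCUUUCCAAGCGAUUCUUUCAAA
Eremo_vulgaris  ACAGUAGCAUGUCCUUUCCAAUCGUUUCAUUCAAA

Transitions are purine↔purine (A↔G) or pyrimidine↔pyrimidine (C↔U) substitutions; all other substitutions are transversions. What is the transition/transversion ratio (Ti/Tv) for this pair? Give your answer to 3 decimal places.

0.333

The sequences differ at positions 9 (G/A, transition), 22 (G/U, transversion), 25 (A/U, transversion), 29 (U/A, transversion).
Of the 4 differences, 1 transition and 3 transversions, so Ti/Tv = 1/3 = 0.333.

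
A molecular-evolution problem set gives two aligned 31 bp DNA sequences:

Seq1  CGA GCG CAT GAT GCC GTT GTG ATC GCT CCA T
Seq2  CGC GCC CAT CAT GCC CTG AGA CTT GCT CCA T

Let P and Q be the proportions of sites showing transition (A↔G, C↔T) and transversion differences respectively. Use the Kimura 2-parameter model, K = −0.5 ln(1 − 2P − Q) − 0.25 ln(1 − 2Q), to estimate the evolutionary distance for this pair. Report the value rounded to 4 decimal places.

0.4220

Mismatches occur at site 3 (A/C, transversion), site 6 (G/C, transversion), site 10 (G/C, transversion), site 16 (G/C, transversion), site 18 (T/G, transversion), site 19 (G/A, transition), site 20 (T/G, transversion), site 21 (G/A, transition), site 22 (A/C, transversion), site 24 (C/T, transition).
Of the 10 differences, 3 transitions and 7 transversions over 31 sites: P = 3/31 = 0.096774, Q = 7/31 = 0.225806.
d = −0.5·ln(0.580646) − 0.25·ln(0.548388) = −0.5·(-0.543614) − 0.25·(-0.600772) = 0.4220.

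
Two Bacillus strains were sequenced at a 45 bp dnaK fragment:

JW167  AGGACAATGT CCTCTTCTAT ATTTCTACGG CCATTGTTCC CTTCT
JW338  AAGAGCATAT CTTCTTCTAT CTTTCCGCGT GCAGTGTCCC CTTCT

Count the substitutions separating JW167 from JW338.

12

The sequences differ at positions 2 (G/A), 5 (C/G), 6 (A/C), 9 (G/A), 12 (C/T), 21 (A/C), 26 (T/C), 27 (A/G), 30 (G/T), 31 (C/G), 34 (T/G), 38 (T/C).
That gives 12 mismatches out of 45 aligned sites, so the Hamming distance is 12.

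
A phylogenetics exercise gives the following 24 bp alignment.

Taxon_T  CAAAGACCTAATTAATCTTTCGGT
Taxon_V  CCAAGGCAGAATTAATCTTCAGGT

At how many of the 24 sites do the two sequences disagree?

Differing sites — 2:A/C; 6:A/G; 8:C/A; 9:T/G; 20:T/C; 21:C/A.
That gives 6 mismatches out of 24 aligned sites, so the Hamming distance is 6.

6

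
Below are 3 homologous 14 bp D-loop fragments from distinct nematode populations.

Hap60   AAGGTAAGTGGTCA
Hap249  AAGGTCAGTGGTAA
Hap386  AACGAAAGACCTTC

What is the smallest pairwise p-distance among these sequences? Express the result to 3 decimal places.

0.143

Pairwise Hamming distances:
  Hap60 vs Hap249: 2
  Hap60 vs Hap386: 7
  Hap249 vs Hap386: 8
The smallest is 2 mismatches, between Hap60 and Hap249; p = 2/14 = 0.143.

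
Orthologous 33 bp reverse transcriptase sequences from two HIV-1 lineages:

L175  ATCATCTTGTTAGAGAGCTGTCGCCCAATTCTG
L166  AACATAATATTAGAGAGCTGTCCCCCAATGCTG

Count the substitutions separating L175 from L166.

Differing sites — 2:T/A; 6:C/A; 7:T/A; 9:G/A; 23:G/C; 30:T/G.
That gives 6 mismatches out of 33 aligned sites, so the Hamming distance is 6.

6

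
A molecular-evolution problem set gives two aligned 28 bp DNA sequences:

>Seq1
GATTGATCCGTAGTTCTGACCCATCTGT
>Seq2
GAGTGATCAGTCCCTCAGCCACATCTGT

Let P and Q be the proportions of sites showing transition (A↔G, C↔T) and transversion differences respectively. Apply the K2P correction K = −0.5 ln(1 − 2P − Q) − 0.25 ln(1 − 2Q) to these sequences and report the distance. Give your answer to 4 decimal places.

Differing sites — 3:T/G (Tv); 9:C/A (Tv); 12:A/C (Tv); 13:G/C (Tv); 14:T/C (Ti); 17:T/A (Tv); 19:A/C (Tv); 21:C/A (Tv).
Of the 8 differences, 1 transition and 7 transversions over 28 sites: P = 1/28 = 0.035714, Q = 7/28 = 0.250000.
d = −0.5·ln(0.678572) − 0.25·ln(0.500000) = −0.5·(-0.387765) − 0.25·(-0.693147) = 0.3672.

0.3672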